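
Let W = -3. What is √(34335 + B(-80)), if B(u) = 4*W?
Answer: √34323 ≈ 185.26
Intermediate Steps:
B(u) = -12 (B(u) = 4*(-3) = -12)
√(34335 + B(-80)) = √(34335 - 12) = √34323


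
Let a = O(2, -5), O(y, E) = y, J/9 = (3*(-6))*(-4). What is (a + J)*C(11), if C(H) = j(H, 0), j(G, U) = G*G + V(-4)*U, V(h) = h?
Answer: 78650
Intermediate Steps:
j(G, U) = G² - 4*U (j(G, U) = G*G - 4*U = G² - 4*U)
C(H) = H² (C(H) = H² - 4*0 = H² + 0 = H²)
J = 648 (J = 9*((3*(-6))*(-4)) = 9*(-18*(-4)) = 9*72 = 648)
a = 2
(a + J)*C(11) = (2 + 648)*11² = 650*121 = 78650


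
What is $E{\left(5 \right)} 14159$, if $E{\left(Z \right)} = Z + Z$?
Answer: $141590$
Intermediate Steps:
$E{\left(Z \right)} = 2 Z$
$E{\left(5 \right)} 14159 = 2 \cdot 5 \cdot 14159 = 10 \cdot 14159 = 141590$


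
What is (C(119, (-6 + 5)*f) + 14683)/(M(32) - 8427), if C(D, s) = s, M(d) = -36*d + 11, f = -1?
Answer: -3671/2392 ≈ -1.5347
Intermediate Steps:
M(d) = 11 - 36*d
(C(119, (-6 + 5)*f) + 14683)/(M(32) - 8427) = ((-6 + 5)*(-1) + 14683)/((11 - 36*32) - 8427) = (-1*(-1) + 14683)/((11 - 1152) - 8427) = (1 + 14683)/(-1141 - 8427) = 14684/(-9568) = 14684*(-1/9568) = -3671/2392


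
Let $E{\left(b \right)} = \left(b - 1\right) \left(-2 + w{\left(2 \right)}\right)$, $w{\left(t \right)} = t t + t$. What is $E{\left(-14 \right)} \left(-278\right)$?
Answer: $16680$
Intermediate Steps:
$w{\left(t \right)} = t + t^{2}$ ($w{\left(t \right)} = t^{2} + t = t + t^{2}$)
$E{\left(b \right)} = -4 + 4 b$ ($E{\left(b \right)} = \left(b - 1\right) \left(-2 + 2 \left(1 + 2\right)\right) = \left(-1 + b\right) \left(-2 + 2 \cdot 3\right) = \left(-1 + b\right) \left(-2 + 6\right) = \left(-1 + b\right) 4 = -4 + 4 b$)
$E{\left(-14 \right)} \left(-278\right) = \left(-4 + 4 \left(-14\right)\right) \left(-278\right) = \left(-4 - 56\right) \left(-278\right) = \left(-60\right) \left(-278\right) = 16680$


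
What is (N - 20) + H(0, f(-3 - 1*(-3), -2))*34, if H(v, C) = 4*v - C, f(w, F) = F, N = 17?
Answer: 65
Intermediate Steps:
H(v, C) = -C + 4*v
(N - 20) + H(0, f(-3 - 1*(-3), -2))*34 = (17 - 20) + (-1*(-2) + 4*0)*34 = -3 + (2 + 0)*34 = -3 + 2*34 = -3 + 68 = 65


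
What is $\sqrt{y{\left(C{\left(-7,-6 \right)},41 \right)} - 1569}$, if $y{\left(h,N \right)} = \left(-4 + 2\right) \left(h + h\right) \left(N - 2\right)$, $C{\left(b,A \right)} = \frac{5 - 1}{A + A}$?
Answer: $i \sqrt{1517} \approx 38.949 i$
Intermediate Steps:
$C{\left(b,A \right)} = \frac{2}{A}$ ($C{\left(b,A \right)} = \frac{4}{2 A} = 4 \frac{1}{2 A} = \frac{2}{A}$)
$y{\left(h,N \right)} = - 4 h \left(-2 + N\right)$ ($y{\left(h,N \right)} = - 2 \cdot 2 h \left(-2 + N\right) = - 4 h \left(-2 + N\right)$)
$\sqrt{y{\left(C{\left(-7,-6 \right)},41 \right)} - 1569} = \sqrt{4 \frac{2}{-6} \left(2 - 41\right) - 1569} = \sqrt{4 \cdot 2 \left(- \frac{1}{6}\right) \left(2 - 41\right) - 1569} = \sqrt{4 \left(- \frac{1}{3}\right) \left(-39\right) - 1569} = \sqrt{52 - 1569} = \sqrt{-1517} = i \sqrt{1517}$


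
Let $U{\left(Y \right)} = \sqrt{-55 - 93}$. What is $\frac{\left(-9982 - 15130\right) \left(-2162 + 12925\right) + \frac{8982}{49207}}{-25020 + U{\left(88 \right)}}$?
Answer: $\frac{83189563385759550}{7700902241359} + \frac{6649845194705 i \sqrt{37}}{7700902241359} \approx 10803.0 + 5.2526 i$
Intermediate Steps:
$U{\left(Y \right)} = 2 i \sqrt{37}$ ($U{\left(Y \right)} = \sqrt{-148} = 2 i \sqrt{37}$)
$\frac{\left(-9982 - 15130\right) \left(-2162 + 12925\right) + \frac{8982}{49207}}{-25020 + U{\left(88 \right)}} = \frac{\left(-9982 - 15130\right) \left(-2162 + 12925\right) + \frac{8982}{49207}}{-25020 + 2 i \sqrt{37}} = \frac{\left(-25112\right) 10763 + 8982 \cdot \frac{1}{49207}}{-25020 + 2 i \sqrt{37}} = \frac{-270280456 + \frac{8982}{49207}}{-25020 + 2 i \sqrt{37}} = - \frac{13299690389410}{49207 \left(-25020 + 2 i \sqrt{37}\right)}$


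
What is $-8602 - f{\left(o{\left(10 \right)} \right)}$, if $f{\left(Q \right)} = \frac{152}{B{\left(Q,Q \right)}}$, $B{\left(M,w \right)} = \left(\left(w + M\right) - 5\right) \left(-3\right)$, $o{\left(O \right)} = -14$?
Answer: $- \frac{851750}{99} \approx -8603.5$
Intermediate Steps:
$B{\left(M,w \right)} = 15 - 3 M - 3 w$ ($B{\left(M,w \right)} = \left(\left(M + w\right) - 5\right) \left(-3\right) = \left(-5 + M + w\right) \left(-3\right) = 15 - 3 M - 3 w$)
$f{\left(Q \right)} = \frac{152}{15 - 6 Q}$ ($f{\left(Q \right)} = \frac{152}{15 - 3 Q - 3 Q} = \frac{152}{15 - 6 Q}$)
$-8602 - f{\left(o{\left(10 \right)} \right)} = -8602 - - \frac{152}{-15 + 6 \left(-14\right)} = -8602 - - \frac{152}{-15 - 84} = -8602 - - \frac{152}{-99} = -8602 - \left(-152\right) \left(- \frac{1}{99}\right) = -8602 - \frac{152}{99} = - \frac{851750}{99}$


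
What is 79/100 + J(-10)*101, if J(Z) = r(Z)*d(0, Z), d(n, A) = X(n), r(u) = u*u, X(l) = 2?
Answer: 2020079/100 ≈ 20201.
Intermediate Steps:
r(u) = u²
d(n, A) = 2
J(Z) = 2*Z² (J(Z) = Z²*2 = 2*Z²)
79/100 + J(-10)*101 = 79/100 + (2*(-10)²)*101 = 79*(1/100) + (2*100)*101 = 79/100 + 200*101 = 79/100 + 20200 = 2020079/100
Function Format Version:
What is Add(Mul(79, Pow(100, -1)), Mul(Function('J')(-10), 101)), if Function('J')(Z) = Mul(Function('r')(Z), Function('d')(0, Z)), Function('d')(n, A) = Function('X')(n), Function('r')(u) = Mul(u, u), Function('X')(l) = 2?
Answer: Rational(2020079, 100) ≈ 20201.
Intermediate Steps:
Function('r')(u) = Pow(u, 2)
Function('d')(n, A) = 2
Function('J')(Z) = Mul(2, Pow(Z, 2)) (Function('J')(Z) = Mul(Pow(Z, 2), 2) = Mul(2, Pow(Z, 2)))
Add(Mul(79, Pow(100, -1)), Mul(Function('J')(-10), 101)) = Add(Mul(79, Pow(100, -1)), Mul(Mul(2, Pow(-10, 2)), 101)) = Add(Mul(79, Rational(1, 100)), Mul(Mul(2, 100), 101)) = Add(Rational(79, 100), Mul(200, 101)) = Add(Rational(79, 100), 20200) = Rational(2020079, 100)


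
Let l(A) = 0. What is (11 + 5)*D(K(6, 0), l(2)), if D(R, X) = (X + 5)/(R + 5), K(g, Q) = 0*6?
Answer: 16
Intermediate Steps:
K(g, Q) = 0
D(R, X) = (5 + X)/(5 + R)
(11 + 5)*D(K(6, 0), l(2)) = (11 + 5)*((5 + 0)/(5 + 0)) = 16*(5/5) = 16*((1/5)*5) = 16*1 = 16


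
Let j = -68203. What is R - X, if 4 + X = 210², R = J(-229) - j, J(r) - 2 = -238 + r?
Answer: 23642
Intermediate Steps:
J(r) = -236 + r (J(r) = 2 + (-238 + r) = -236 + r)
R = 67738 (R = (-236 - 229) - 1*(-68203) = -465 + 68203 = 67738)
X = 44096 (X = -4 + 210² = -4 + 44100 = 44096)
R - X = 67738 - 1*44096 = 67738 - 44096 = 23642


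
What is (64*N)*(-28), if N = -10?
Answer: 17920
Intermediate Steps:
(64*N)*(-28) = (64*(-10))*(-28) = -640*(-28) = 17920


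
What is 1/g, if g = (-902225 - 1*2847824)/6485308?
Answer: -341332/197371 ≈ -1.7294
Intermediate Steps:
g = -197371/341332 (g = (-902225 - 2847824)*(1/6485308) = -3750049*1/6485308 = -197371/341332 ≈ -0.57824)
1/g = 1/(-197371/341332) = -341332/197371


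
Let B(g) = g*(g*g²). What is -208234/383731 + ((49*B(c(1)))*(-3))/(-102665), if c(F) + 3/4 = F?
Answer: -5472799555703/10085310237440 ≈ -0.54265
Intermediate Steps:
c(F) = -¾ + F
B(g) = g⁴ (B(g) = g*g³ = g⁴)
-208234/383731 + ((49*B(c(1)))*(-3))/(-102665) = -208234/383731 + ((49*(-¾ + 1)⁴)*(-3))/(-102665) = -208234*1/383731 + ((49*(¼)⁴)*(-3))*(-1/102665) = -208234/383731 + ((49*(1/256))*(-3))*(-1/102665) = -208234/383731 + ((49/256)*(-3))*(-1/102665) = -208234/383731 - 147/256*(-1/102665) = -208234/383731 + 147/26282240 = -5472799555703/10085310237440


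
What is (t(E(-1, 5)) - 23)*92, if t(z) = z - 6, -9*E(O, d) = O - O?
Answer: -2668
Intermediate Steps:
E(O, d) = 0 (E(O, d) = -(O - O)/9 = -⅑*0 = 0)
t(z) = -6 + z
(t(E(-1, 5)) - 23)*92 = ((-6 + 0) - 23)*92 = (-6 - 23)*92 = -29*92 = -2668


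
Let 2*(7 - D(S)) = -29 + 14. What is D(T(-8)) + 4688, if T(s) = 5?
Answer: 9405/2 ≈ 4702.5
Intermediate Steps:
D(S) = 29/2 (D(S) = 7 - (-29 + 14)/2 = 7 - ½*(-15) = 7 + 15/2 = 29/2)
D(T(-8)) + 4688 = 29/2 + 4688 = 9405/2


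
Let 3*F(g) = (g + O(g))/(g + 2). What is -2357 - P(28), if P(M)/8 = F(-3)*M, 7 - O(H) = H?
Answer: -5503/3 ≈ -1834.3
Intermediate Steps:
O(H) = 7 - H
F(g) = 7/(3*(2 + g)) (F(g) = ((g + (7 - g))/(g + 2))/3 = (7/(2 + g))/3 = 7/(3*(2 + g)))
P(M) = -56*M/3 (P(M) = 8*((7/(3*(2 - 3)))*M) = 8*(((7/3)/(-1))*M) = 8*(((7/3)*(-1))*M) = 8*(-7*M/3) = -56*M/3)
-2357 - P(28) = -2357 - (-56)*28/3 = -2357 - 1*(-1568/3) = -2357 + 1568/3 = -5503/3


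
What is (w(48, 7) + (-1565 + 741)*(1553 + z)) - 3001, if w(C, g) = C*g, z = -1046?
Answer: -420433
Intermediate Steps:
(w(48, 7) + (-1565 + 741)*(1553 + z)) - 3001 = (48*7 + (-1565 + 741)*(1553 - 1046)) - 3001 = (336 - 824*507) - 3001 = (336 - 417768) - 3001 = -417432 - 3001 = -420433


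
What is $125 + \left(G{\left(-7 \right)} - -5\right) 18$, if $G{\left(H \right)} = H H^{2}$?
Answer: $-5959$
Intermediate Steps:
$G{\left(H \right)} = H^{3}$
$125 + \left(G{\left(-7 \right)} - -5\right) 18 = 125 + \left(\left(-7\right)^{3} - -5\right) 18 = 125 + \left(-343 + 5\right) 18 = 125 - 6084 = -5959$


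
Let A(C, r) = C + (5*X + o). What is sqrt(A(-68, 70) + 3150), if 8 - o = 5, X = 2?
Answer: sqrt(3095) ≈ 55.633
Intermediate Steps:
o = 3 (o = 8 - 1*5 = 8 - 5 = 3)
A(C, r) = 13 + C (A(C, r) = C + (5*2 + 3) = C + (10 + 3) = C + 13 = 13 + C)
sqrt(A(-68, 70) + 3150) = sqrt((13 - 68) + 3150) = sqrt(-55 + 3150) = sqrt(3095)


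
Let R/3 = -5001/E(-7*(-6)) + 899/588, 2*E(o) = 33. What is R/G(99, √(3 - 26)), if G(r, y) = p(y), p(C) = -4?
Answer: 1950503/8624 ≈ 226.17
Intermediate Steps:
E(o) = 33/2 (E(o) = (½)*33 = 33/2)
R = -1950503/2156 (R = 3*(-5001/33/2 + 899/588) = 3*(-5001*2/33 + 899*(1/588)) = 3*(-3334/11 + 899/588) = 3*(-1950503/6468) = -1950503/2156 ≈ -904.69)
G(r, y) = -4
R/G(99, √(3 - 26)) = -1950503/2156/(-4) = -1950503/2156*(-¼) = 1950503/8624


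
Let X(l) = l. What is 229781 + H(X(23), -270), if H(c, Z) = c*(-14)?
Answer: 229459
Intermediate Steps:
H(c, Z) = -14*c
229781 + H(X(23), -270) = 229781 - 14*23 = 229781 - 322 = 229459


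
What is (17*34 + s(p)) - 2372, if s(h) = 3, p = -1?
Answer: -1791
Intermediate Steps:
(17*34 + s(p)) - 2372 = (17*34 + 3) - 2372 = (578 + 3) - 2372 = 581 - 2372 = -1791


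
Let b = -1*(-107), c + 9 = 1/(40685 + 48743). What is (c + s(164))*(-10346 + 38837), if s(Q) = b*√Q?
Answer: -22931009841/89428 + 6097074*√41 ≈ 3.8784e+7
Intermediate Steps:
c = -804851/89428 (c = -9 + 1/(40685 + 48743) = -9 + 1/89428 = -804851/89428 ≈ -9.0000)
b = 107
s(Q) = 107*√Q
(c + s(164))*(-10346 + 38837) = (-804851/89428 + 107*√164)*(-10346 + 38837) = (-804851/89428 + 107*(2*√41))*28491 = (-804851/89428 + 214*√41)*28491 = -22931009841/89428 + 6097074*√41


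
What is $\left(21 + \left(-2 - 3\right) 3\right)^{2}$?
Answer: $36$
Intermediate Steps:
$\left(21 + \left(-2 - 3\right) 3\right)^{2} = \left(21 - 15\right)^{2} = 6^{2} = 36$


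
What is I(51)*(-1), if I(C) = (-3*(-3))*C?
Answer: -459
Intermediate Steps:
I(C) = 9*C
I(51)*(-1) = (9*51)*(-1) = 459*(-1) = -459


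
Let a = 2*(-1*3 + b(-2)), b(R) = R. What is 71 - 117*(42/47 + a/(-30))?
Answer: -3410/47 ≈ -72.553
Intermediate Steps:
a = -10 (a = 2*(-1*3 - 2) = 2*(-3 - 2) = 2*(-5) = -10)
71 - 117*(42/47 + a/(-30)) = 71 - 117*(42/47 - 10/(-30)) = 71 - 117*(42*(1/47) - 10*(-1/30)) = 71 - 117*(42/47 + ⅓) = 71 - 117*173/141 = 71 - 6747/47 = -3410/47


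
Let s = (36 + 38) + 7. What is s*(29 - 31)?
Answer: -162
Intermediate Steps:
s = 81 (s = 74 + 7 = 81)
s*(29 - 31) = 81*(29 - 31) = 81*(-2) = -162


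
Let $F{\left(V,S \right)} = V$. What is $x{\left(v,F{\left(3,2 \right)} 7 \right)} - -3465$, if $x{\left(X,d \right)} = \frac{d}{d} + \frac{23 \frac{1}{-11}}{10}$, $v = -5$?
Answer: $\frac{381237}{110} \approx 3465.8$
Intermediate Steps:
$x{\left(X,d \right)} = \frac{87}{110}$ ($x{\left(X,d \right)} = 1 + 23 \left(- \frac{1}{11}\right) \frac{1}{10} = 1 - \frac{23}{110} = \frac{87}{110}$)
$x{\left(v,F{\left(3,2 \right)} 7 \right)} - -3465 = \frac{87}{110} - -3465 = \frac{87}{110} + 3465 = \frac{381237}{110}$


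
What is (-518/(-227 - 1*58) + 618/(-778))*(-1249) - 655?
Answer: -214299388/110865 ≈ -1933.0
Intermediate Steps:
(-518/(-227 - 1*58) + 618/(-778))*(-1249) - 655 = (-518/(-227 - 58) + 618*(-1/778))*(-1249) - 655 = (-518/(-285) - 309/389)*(-1249) - 655 = (-518*(-1/285) - 309/389)*(-1249) - 655 = (518/285 - 309/389)*(-1249) - 655 = (113437/110865)*(-1249) - 655 = -141682813/110865 - 655 = -214299388/110865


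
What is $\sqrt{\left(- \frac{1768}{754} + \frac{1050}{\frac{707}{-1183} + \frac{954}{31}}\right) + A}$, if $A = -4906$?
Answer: $\frac{2 i \sqrt{20906511749453}}{130993} \approx 69.811 i$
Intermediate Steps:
$\sqrt{\left(- \frac{1768}{754} + \frac{1050}{\frac{707}{-1183} + \frac{954}{31}}\right) + A} = \sqrt{\left(- \frac{1768}{754} + \frac{1050}{\frac{707}{-1183} + \frac{954}{31}}\right) - 4906} = \sqrt{\left(\left(-1768\right) \frac{1}{754} + \frac{1050}{707 \left(- \frac{1}{1183}\right) + 954 \cdot \frac{1}{31}}\right) - 4906} = \sqrt{\left(- \frac{68}{29} + \frac{1050}{- \frac{101}{169} + \frac{954}{31}}\right) - 4906} = \sqrt{\left(- \frac{68}{29} + \frac{1050}{\frac{158095}{5239}}\right) - 4906} = \sqrt{\left(- \frac{68}{29} + 1050 \cdot \frac{5239}{158095}\right) - 4906} = \sqrt{\left(- \frac{68}{29} + \frac{157170}{4517}\right) - 4906} = \sqrt{\frac{4250774}{130993} - 4906} = \sqrt{- \frac{638400884}{130993}} = \frac{2 i \sqrt{20906511749453}}{130993}$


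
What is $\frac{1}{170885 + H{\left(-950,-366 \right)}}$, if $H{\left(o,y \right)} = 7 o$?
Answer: $\frac{1}{164235} \approx 6.0888 \cdot 10^{-6}$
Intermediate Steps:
$\frac{1}{170885 + H{\left(-950,-366 \right)}} = \frac{1}{170885 + 7 \left(-950\right)} = \frac{1}{170885 - 6650} = \frac{1}{164235}$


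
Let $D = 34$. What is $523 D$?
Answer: $17782$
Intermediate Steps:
$523 D = 523 \cdot 34 = 17782$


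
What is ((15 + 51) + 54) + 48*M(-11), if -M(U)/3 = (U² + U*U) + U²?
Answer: -52152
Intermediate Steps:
M(U) = -9*U² (M(U) = -3*((U² + U*U) + U²) = -3*((U² + U²) + U²) = -3*(2*U² + U²) = -9*U²)
((15 + 51) + 54) + 48*M(-11) = ((15 + 51) + 54) + 48*(-9*(-11)²) = (66 + 54) + 48*(-9*121) = 120 + 48*(-1089) = 120 - 52272 = -52152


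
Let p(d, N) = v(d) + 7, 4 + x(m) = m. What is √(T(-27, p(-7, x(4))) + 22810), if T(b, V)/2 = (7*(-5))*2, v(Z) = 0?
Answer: √22670 ≈ 150.57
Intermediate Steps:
x(m) = -4 + m
p(d, N) = 7 (p(d, N) = 0 + 7 = 7)
T(b, V) = -140 (T(b, V) = 2*((7*(-5))*2) = 2*(-35*2) = 2*(-70) = -140)
√(T(-27, p(-7, x(4))) + 22810) = √(-140 + 22810) = √22670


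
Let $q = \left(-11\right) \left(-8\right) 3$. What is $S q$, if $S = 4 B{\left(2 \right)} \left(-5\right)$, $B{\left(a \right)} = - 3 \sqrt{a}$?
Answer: $15840 \sqrt{2} \approx 22401.0$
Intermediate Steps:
$q = 264$ ($q = 88 \cdot 3 = 264$)
$S = 60 \sqrt{2}$ ($S = 4 \left(- 3 \sqrt{2}\right) \left(-5\right) = - 12 \sqrt{2} \left(-5\right) = 60 \sqrt{2} \approx 84.853$)
$S q = 60 \sqrt{2} \cdot 264 = 15840 \sqrt{2}$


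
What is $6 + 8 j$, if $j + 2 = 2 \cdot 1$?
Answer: $6$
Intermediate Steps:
$j = 0$ ($j = -2 + 2 \cdot 1 = -2 + 2 = 0$)
$6 + 8 j = 6 + 8 \cdot 0 = 6 + 0 = 6$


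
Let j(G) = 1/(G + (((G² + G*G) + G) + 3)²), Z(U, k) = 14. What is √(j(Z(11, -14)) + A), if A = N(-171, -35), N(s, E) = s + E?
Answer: I*√5765448939855/167295 ≈ 14.353*I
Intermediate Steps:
N(s, E) = E + s
A = -206 (A = -35 - 171 = -206)
j(G) = 1/(G + (3 + G + 2*G²)²) (j(G) = 1/(G + (((G² + G²) + G) + 3)²) = 1/(G + ((2*G² + G) + 3)²) = 1/(G + ((G + 2*G²) + 3)²) = 1/(G + (3 + G + 2*G²)²))
√(j(Z(11, -14)) + A) = √(1/(14 + (3 + 14 + 2*14²)²) - 206) = √(1/(14 + (3 + 14 + 2*196)²) - 206) = √(1/(14 + (3 + 14 + 392)²) - 206) = √(1/(14 + 409²) - 206) = √(1/(14 + 167281) - 206) = √(1/167295 - 206) = √(-34462769/167295) = I*√5765448939855/167295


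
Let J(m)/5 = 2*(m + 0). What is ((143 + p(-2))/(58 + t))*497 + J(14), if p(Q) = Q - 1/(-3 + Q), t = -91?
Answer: -327782/165 ≈ -1986.6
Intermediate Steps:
J(m) = 10*m (J(m) = 5*(2*(m + 0)) = 5*(2*m) = 10*m)
((143 + p(-2))/(58 + t))*497 + J(14) = ((143 + (-1 + (-2)**2 - 3*(-2))/(-3 - 2))/(58 - 91))*497 + 10*14 = ((143 + (-1 + 4 + 6)/(-5))/(-33))*497 + 140 = ((143 - 1/5*9)*(-1/33))*497 + 140 = ((143 - 9/5)*(-1/33))*497 + 140 = ((706/5)*(-1/33))*497 + 140 = -706/165*497 + 140 = -350882/165 + 140 = -327782/165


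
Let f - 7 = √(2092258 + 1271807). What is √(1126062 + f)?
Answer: √(1126069 + 3*√373785) ≈ 1062.0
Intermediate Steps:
f = 7 + 3*√373785 (f = 7 + √(2092258 + 1271807) = 7 + √3364065 = 7 + 3*√373785 ≈ 1841.1)
√(1126062 + f) = √(1126062 + (7 + 3*√373785)) = √(1126069 + 3*√373785)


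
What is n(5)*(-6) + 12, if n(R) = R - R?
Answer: 12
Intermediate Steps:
n(R) = 0
n(5)*(-6) + 12 = 0*(-6) + 12 = 0 + 12 = 12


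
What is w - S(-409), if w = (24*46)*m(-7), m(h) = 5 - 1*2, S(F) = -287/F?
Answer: 1354321/409 ≈ 3311.3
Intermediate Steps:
m(h) = 3 (m(h) = 5 - 2 = 3)
w = 3312 (w = (24*46)*3 = 1104*3 = 3312)
w - S(-409) = 3312 - (-287)/(-409) = 3312 - (-287)*(-1)/409 = 3312 - 1*287/409 = 3312 - 287/409 = 1354321/409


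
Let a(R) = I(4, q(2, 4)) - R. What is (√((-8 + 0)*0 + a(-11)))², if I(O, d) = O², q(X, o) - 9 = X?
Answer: 27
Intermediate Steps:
q(X, o) = 9 + X
a(R) = 16 - R (a(R) = 4² - R = 16 - R)
(√((-8 + 0)*0 + a(-11)))² = (√((-8 + 0)*0 + (16 - 1*(-11))))² = (√(-8*0 + (16 + 11)))² = (√(0 + 27))² = (√27)² = (3*√3)² = 27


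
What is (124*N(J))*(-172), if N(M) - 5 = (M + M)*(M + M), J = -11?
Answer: -10429392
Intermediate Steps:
N(M) = 5 + 4*M² (N(M) = 5 + (M + M)*(M + M) = 5 + (2*M)*(2*M) = 5 + 4*M²)
(124*N(J))*(-172) = (124*(5 + 4*(-11)²))*(-172) = (124*(5 + 4*121))*(-172) = (124*(5 + 484))*(-172) = (124*489)*(-172) = 60636*(-172) = -10429392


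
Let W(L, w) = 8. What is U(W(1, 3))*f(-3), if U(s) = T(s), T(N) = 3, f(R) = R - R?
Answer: 0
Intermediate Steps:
f(R) = 0
U(s) = 3
U(W(1, 3))*f(-3) = 3*0 = 0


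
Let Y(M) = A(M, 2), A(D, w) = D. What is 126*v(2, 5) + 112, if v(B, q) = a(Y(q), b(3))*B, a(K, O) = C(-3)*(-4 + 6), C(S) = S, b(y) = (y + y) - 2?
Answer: -1400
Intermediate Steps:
b(y) = -2 + 2*y (b(y) = 2*y - 2 = -2 + 2*y)
Y(M) = M
a(K, O) = -6 (a(K, O) = -3*(-4 + 6) = -3*2 = -6)
v(B, q) = -6*B
126*v(2, 5) + 112 = 126*(-6*2) + 112 = 126*(-12) + 112 = -1512 + 112 = -1400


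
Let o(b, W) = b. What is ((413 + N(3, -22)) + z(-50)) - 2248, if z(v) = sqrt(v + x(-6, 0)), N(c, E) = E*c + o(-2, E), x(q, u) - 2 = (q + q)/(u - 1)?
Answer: -1903 + 6*I ≈ -1903.0 + 6.0*I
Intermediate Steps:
x(q, u) = 2 + 2*q/(-1 + u) (x(q, u) = 2 + (q + q)/(u - 1) = 2 + (2*q)/(-1 + u) = 2 + 2*q/(-1 + u))
N(c, E) = -2 + E*c (N(c, E) = E*c - 2 = -2 + E*c)
z(v) = sqrt(14 + v) (z(v) = sqrt(v + 2*(-1 - 6 + 0)/(-1 + 0)) = sqrt(v + 2*(-7)/(-1)) = sqrt(v + 2*(-1)*(-7)) = sqrt(v + 14) = sqrt(14 + v))
((413 + N(3, -22)) + z(-50)) - 2248 = ((413 + (-2 - 22*3)) + sqrt(14 - 50)) - 2248 = ((413 + (-2 - 66)) + sqrt(-36)) - 2248 = ((413 - 68) + 6*I) - 2248 = (345 + 6*I) - 2248 = -1903 + 6*I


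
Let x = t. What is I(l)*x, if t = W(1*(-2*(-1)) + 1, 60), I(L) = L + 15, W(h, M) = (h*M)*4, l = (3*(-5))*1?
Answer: 0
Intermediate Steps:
l = -15 (l = -15*1 = -15)
W(h, M) = 4*M*h (W(h, M) = (M*h)*4 = 4*M*h)
I(L) = 15 + L
t = 720 (t = 4*60*(1*(-2*(-1)) + 1) = 4*60*(1*2 + 1) = 4*60*(2 + 1) = 4*60*3 = 720)
x = 720
I(l)*x = (15 - 15)*720 = 0*720 = 0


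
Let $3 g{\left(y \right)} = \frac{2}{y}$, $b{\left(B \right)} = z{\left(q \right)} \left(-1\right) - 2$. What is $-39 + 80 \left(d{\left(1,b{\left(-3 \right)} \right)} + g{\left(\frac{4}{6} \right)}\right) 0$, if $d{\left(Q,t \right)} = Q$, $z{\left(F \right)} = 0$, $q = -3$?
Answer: $-39$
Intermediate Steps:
$b{\left(B \right)} = -2$ ($b{\left(B \right)} = 0 \left(-1\right) - 2 = 0 - 2 = -2$)
$g{\left(y \right)} = \frac{2}{3 y}$ ($g{\left(y \right)} = \frac{2 \frac{1}{y}}{3} = \frac{2}{3 y}$)
$-39 + 80 \left(d{\left(1,b{\left(-3 \right)} \right)} + g{\left(\frac{4}{6} \right)}\right) 0 = -39 + 80 \left(1 + \frac{2}{3 \cdot \frac{4}{6}}\right) 0 = -39 + 80 \left(1 + \frac{2}{3 \cdot 4 \cdot \frac{1}{6}}\right) 0 = -39 + 80 \left(1 + \frac{2}{3 \cdot \frac{2}{3}}\right) 0 = -39 + 80 \left(1 + \frac{2}{3} \cdot \frac{3}{2}\right) 0 = -39 + 80 \left(1 + 1\right) 0 = -39 + 80 \cdot 2 \cdot 0 = -39 + 80 \cdot 0 = -39 + 0 = -39$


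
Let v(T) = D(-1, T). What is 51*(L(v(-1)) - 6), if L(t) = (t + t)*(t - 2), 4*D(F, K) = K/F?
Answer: -2805/8 ≈ -350.63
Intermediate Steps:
D(F, K) = K/(4*F) (D(F, K) = (K/F)/4 = K/(4*F))
v(T) = -T/4 (v(T) = (¼)*T/(-1) = (¼)*T*(-1) = -T/4)
L(t) = 2*t*(-2 + t) (L(t) = (2*t)*(-2 + t) = 2*t*(-2 + t))
51*(L(v(-1)) - 6) = 51*(2*(-¼*(-1))*(-2 - ¼*(-1)) - 6) = 51*(2*(¼)*(-2 + ¼) - 6) = 51*(2*(¼)*(-7/4) - 6) = 51*(-7/8 - 6) = 51*(-55/8) = -2805/8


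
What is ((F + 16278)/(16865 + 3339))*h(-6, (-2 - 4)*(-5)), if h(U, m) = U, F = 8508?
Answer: -37179/5051 ≈ -7.3607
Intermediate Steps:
((F + 16278)/(16865 + 3339))*h(-6, (-2 - 4)*(-5)) = ((8508 + 16278)/(16865 + 3339))*(-6) = (24786/20204)*(-6) = (24786*(1/20204))*(-6) = (12393/10102)*(-6) = -37179/5051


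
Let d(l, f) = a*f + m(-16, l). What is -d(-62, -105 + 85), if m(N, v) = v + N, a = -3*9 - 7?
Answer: -602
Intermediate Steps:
a = -34 (a = -27 - 7 = -34)
m(N, v) = N + v
d(l, f) = -16 + l - 34*f (d(l, f) = -34*f + (-16 + l) = -16 + l - 34*f)
-d(-62, -105 + 85) = -(-16 - 62 - 34*(-105 + 85)) = -(-16 - 62 - 34*(-20)) = -(-16 - 62 + 680) = -1*602 = -602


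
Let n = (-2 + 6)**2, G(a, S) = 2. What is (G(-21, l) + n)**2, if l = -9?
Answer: 324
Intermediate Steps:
n = 16 (n = 4**2 = 16)
(G(-21, l) + n)**2 = (2 + 16)**2 = 18**2 = 324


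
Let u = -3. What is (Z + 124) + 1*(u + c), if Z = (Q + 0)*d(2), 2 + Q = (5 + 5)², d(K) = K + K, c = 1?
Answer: 514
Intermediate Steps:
d(K) = 2*K
Q = 98 (Q = -2 + (5 + 5)² = -2 + 10² = -2 + 100 = 98)
Z = 392 (Z = (98 + 0)*(2*2) = 98*4 = 392)
(Z + 124) + 1*(u + c) = (392 + 124) + 1*(-3 + 1) = 516 + 1*(-2) = 516 - 2 = 514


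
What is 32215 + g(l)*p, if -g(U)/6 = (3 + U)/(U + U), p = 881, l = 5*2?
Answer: 287791/10 ≈ 28779.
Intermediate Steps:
l = 10
g(U) = -3*(3 + U)/U (g(U) = -6*(3 + U)/(U + U) = -6*(3 + U)/(2*U) = -6*(3 + U)*1/(2*U) = -3*(3 + U)/U)
32215 + g(l)*p = 32215 + (-3 - 9/10)*881 = 32215 - 39/10*881 = 32215 - 34359/10 = 287791/10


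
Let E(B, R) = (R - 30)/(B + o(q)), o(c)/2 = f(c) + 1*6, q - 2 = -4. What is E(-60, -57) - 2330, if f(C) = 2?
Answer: -102433/44 ≈ -2328.0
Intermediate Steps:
q = -2 (q = 2 - 4 = -2)
o(c) = 16 (o(c) = 2*(2 + 1*6) = 2*(2 + 6) = 2*8 = 16)
E(B, R) = (-30 + R)/(16 + B) (E(B, R) = (R - 30)/(B + 16) = (-30 + R)/(16 + B))
E(-60, -57) - 2330 = (-30 - 57)/(16 - 60) - 2330 = -87/(-44) - 2330 = -1/44*(-87) - 2330 = 87/44 - 2330 = -102433/44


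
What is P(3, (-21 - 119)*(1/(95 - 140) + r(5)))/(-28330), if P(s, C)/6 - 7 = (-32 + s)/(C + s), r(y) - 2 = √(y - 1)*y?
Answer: -317148/213395725 ≈ -0.0014862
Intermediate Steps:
r(y) = 2 + y*√(-1 + y) (r(y) = 2 + √(y - 1)*y = 2 + √(-1 + y)*y = 2 + y*√(-1 + y))
P(s, C) = 42 + 6*(-32 + s)/(C + s) (P(s, C) = 42 + 6*((-32 + s)/(C + s)) = 42 + 6*(-32 + s)/(C + s))
P(3, (-21 - 119)*(1/(95 - 140) + r(5)))/(-28330) = (6*(-32 + 7*((-21 - 119)*(1/(95 - 140) + (2 + 5*√(-1 + 5)))) + 8*3)/((-21 - 119)*(1/(95 - 140) + (2 + 5*√(-1 + 5))) + 3))/(-28330) = (6*(-32 + 7*(-140*(1/(-45) + (2 + 5*√4))) + 24)/(-140*(1/(-45) + (2 + 5*√4)) + 3))*(-1/28330) = (6*(-32 + 7*(-140*(-1/45 + (2 + 5*2))) + 24)/(-140*(-1/45 + (2 + 5*2)) + 3))*(-1/28330) = (6*(-32 + 7*(-140*(-1/45 + (2 + 10))) + 24)/(-140*(-1/45 + (2 + 10)) + 3))*(-1/28330) = (6*(-32 + 7*(-140*(-1/45 + 12)) + 24)/(-140*(-1/45 + 12) + 3))*(-1/28330) = (6*(-32 + 7*(-140*539/45) + 24)/(-140*539/45 + 3))*(-1/28330) = (6*(-32 + 7*(-15092/9) + 24)/(-15092/9 + 3))*(-1/28330) = (6*(-32 - 105644/9 + 24)/(-15065/9))*(-1/28330) = (6*(-9/15065)*(-105716/9))*(-1/28330) = (634296/15065)*(-1/28330) = -317148/213395725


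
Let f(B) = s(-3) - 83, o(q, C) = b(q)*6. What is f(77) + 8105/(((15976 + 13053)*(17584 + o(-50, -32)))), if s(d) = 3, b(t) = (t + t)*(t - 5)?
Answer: -117472226775/1468402936 ≈ -80.000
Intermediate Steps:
b(t) = 2*t*(-5 + t) (b(t) = (2*t)*(-5 + t) = 2*t*(-5 + t))
o(q, C) = 12*q*(-5 + q) (o(q, C) = (2*q*(-5 + q))*6 = 12*q*(-5 + q))
f(B) = -80 (f(B) = 3 - 83 = -80)
f(77) + 8105/(((15976 + 13053)*(17584 + o(-50, -32)))) = -80 + 8105/(((15976 + 13053)*(17584 + 12*(-50)*(-5 - 50)))) = -80 + 8105/((29029*(17584 + 12*(-50)*(-55)))) = -80 + 8105/((29029*(17584 + 33000))) = -80 + 8105/((29029*50584)) = -80 + 8105/1468402936 = -117472226775/1468402936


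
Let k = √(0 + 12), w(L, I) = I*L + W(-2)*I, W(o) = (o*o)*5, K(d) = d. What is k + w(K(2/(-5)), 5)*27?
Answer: 2646 + 2*√3 ≈ 2649.5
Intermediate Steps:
W(o) = 5*o² (W(o) = o²*5 = 5*o²)
w(L, I) = 20*I + I*L (w(L, I) = I*L + (5*(-2)²)*I = I*L + (5*4)*I = I*L + 20*I = 20*I + I*L)
k = 2*√3 (k = √12 = 2*√3 ≈ 3.4641)
k + w(K(2/(-5)), 5)*27 = 2*√3 + (5*(20 + 2/(-5)))*27 = 2*√3 + (5*(20 + 2*(-⅕)))*27 = 2*√3 + (5*(20 - ⅖))*27 = 2*√3 + (5*(98/5))*27 = 2*√3 + 98*27 = 2*√3 + 2646 = 2646 + 2*√3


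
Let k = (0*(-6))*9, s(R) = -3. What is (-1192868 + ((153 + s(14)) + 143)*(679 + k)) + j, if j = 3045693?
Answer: 2051772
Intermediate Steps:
k = 0 (k = 0*9 = 0)
(-1192868 + ((153 + s(14)) + 143)*(679 + k)) + j = (-1192868 + ((153 - 3) + 143)*(679 + 0)) + 3045693 = (-1192868 + (150 + 143)*679) + 3045693 = (-1192868 + 293*679) + 3045693 = (-1192868 + 198947) + 3045693 = -993921 + 3045693 = 2051772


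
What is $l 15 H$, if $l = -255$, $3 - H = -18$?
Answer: $-80325$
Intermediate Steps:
$H = 21$ ($H = 3 - -18 = 3 + 18 = 21$)
$l 15 H = - 255 \cdot 15 \cdot 21 = \left(-255\right) 315 = -80325$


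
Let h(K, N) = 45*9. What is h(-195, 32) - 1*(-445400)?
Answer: 445805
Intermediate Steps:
h(K, N) = 405
h(-195, 32) - 1*(-445400) = 405 - 1*(-445400) = 405 + 445400 = 445805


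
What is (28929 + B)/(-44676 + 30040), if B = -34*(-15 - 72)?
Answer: -31887/14636 ≈ -2.1787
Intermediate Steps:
B = 2958 (B = -34*(-87) = 2958)
(28929 + B)/(-44676 + 30040) = (28929 + 2958)/(-44676 + 30040) = 31887/(-14636) = 31887*(-1/14636) = -31887/14636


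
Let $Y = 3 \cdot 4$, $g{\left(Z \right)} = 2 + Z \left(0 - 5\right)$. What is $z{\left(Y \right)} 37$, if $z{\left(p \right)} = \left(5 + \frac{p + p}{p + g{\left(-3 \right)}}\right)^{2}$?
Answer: $\frac{1056757}{841} \approx 1256.5$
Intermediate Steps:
$g{\left(Z \right)} = 2 - 5 Z$ ($g{\left(Z \right)} = 2 + Z \left(-5\right) = 2 - 5 Z$)
$Y = 12$
$z{\left(p \right)} = \left(5 + \frac{2 p}{17 + p}\right)^{2}$ ($z{\left(p \right)} = \left(5 + \frac{p + p}{p + \left(2 - -15\right)}\right)^{2} = \left(5 + \frac{2 p}{p + \left(2 + 15\right)}\right)^{2} = \left(5 + \frac{2 p}{p + 17}\right)^{2} = \left(5 + \frac{2 p}{17 + p}\right)^{2}$)
$z{\left(Y \right)} 37 = \frac{\left(85 + 7 \cdot 12\right)^{2}}{\left(17 + 12\right)^{2}} \cdot 37 = \frac{\left(85 + 84\right)^{2}}{841} \cdot 37 = \frac{169^{2}}{841} \cdot 37 = \frac{1}{841} \cdot 28561 \cdot 37 = \frac{28561}{841} \cdot 37 = \frac{1056757}{841}$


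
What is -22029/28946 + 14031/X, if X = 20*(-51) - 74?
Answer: -107560263/7916731 ≈ -13.586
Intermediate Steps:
X = -1094 (X = -1020 - 74 = -1094)
-22029/28946 + 14031/X = -22029/28946 + 14031/(-1094) = -22029*1/28946 + 14031*(-1/1094) = -22029/28946 - 14031/1094 = -107560263/7916731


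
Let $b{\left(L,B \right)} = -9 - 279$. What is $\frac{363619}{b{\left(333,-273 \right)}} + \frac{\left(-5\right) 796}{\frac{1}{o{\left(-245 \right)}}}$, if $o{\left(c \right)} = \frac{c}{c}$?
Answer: $- \frac{1509859}{288} \approx -5242.6$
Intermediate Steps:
$b{\left(L,B \right)} = -288$
$o{\left(c \right)} = 1$
$\frac{363619}{b{\left(333,-273 \right)}} + \frac{\left(-5\right) 796}{\frac{1}{o{\left(-245 \right)}}} = \frac{363619}{-288} + \frac{\left(-5\right) 796}{1^{-1}} = 363619 \left(- \frac{1}{288}\right) - \frac{3980}{1} = - \frac{363619}{288} - 3980 = - \frac{1509859}{288}$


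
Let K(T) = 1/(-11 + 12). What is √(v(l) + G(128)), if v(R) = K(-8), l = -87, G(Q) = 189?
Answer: √190 ≈ 13.784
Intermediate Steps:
K(T) = 1 (K(T) = 1/1 = 1)
v(R) = 1
√(v(l) + G(128)) = √(1 + 189) = √190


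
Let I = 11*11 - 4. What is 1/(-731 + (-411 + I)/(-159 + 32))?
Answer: -127/92543 ≈ -0.0013723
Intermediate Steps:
I = 117 (I = 121 - 4 = 117)
1/(-731 + (-411 + I)/(-159 + 32)) = 1/(-731 + (-411 + 117)/(-159 + 32)) = 1/(-731 - 294/(-127)) = 1/(-731 - 294*(-1/127)) = 1/(-731 + 294/127) = 1/(-92543/127) = -127/92543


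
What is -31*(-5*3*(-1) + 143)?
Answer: -4898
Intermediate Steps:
-31*(-5*3*(-1) + 143) = -31*(-15*(-1) + 143) = -31*(15 + 143) = -31*158 = -4898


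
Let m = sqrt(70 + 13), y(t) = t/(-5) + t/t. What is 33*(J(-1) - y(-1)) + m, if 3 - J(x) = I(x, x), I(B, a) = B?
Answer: 462/5 + sqrt(83) ≈ 101.51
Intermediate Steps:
J(x) = 3 - x
y(t) = 1 - t/5 (y(t) = t*(-1/5) + 1 = -t/5 + 1 = 1 - t/5)
m = sqrt(83) ≈ 9.1104
33*(J(-1) - y(-1)) + m = 33*((3 - 1*(-1)) - (1 - 1/5*(-1))) + sqrt(83) = 33*((3 + 1) - (1 + 1/5)) + sqrt(83) = 33*(4 - 1*6/5) + sqrt(83) = 33*(4 - 6/5) + sqrt(83) = 33*(14/5) + sqrt(83) = 462/5 + sqrt(83)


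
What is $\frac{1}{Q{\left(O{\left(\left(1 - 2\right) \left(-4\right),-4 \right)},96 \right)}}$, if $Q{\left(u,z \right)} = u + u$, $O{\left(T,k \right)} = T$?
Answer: $\frac{1}{8} \approx 0.125$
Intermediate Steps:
$Q{\left(u,z \right)} = 2 u$
$\frac{1}{Q{\left(O{\left(\left(1 - 2\right) \left(-4\right),-4 \right)},96 \right)}} = \frac{1}{2 \left(1 - 2\right) \left(-4\right)} = \frac{1}{2 \left(\left(-1\right) \left(-4\right)\right)} = \frac{1}{2 \cdot 4} = \frac{1}{8}$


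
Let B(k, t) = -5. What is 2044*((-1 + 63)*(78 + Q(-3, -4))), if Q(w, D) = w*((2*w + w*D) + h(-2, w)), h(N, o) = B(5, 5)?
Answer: 9504600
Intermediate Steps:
h(N, o) = -5
Q(w, D) = w*(-5 + 2*w + D*w) (Q(w, D) = w*((2*w + w*D) - 5) = w*((2*w + D*w) - 5) = w*(-5 + 2*w + D*w))
2044*((-1 + 63)*(78 + Q(-3, -4))) = 2044*((-1 + 63)*(78 - 3*(-5 + 2*(-3) - 4*(-3)))) = 2044*(62*(78 - 3*(-5 - 6 + 12))) = 2044*(62*(78 - 3*1)) = 2044*(62*(78 - 3)) = 2044*(62*75) = 2044*4650 = 9504600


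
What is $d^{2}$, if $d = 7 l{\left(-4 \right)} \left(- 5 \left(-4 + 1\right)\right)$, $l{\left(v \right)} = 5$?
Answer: $275625$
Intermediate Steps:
$d = 525$ ($d = 7 \cdot 5 \left(- 5 \left(-4 + 1\right)\right) = 35 \left(\left(-5\right) \left(-3\right)\right) = 35 \cdot 15 = 525$)
$d^{2} = 525^{2} = 275625$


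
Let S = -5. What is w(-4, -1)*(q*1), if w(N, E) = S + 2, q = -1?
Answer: 3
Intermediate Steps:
w(N, E) = -3 (w(N, E) = -5 + 2 = -3)
w(-4, -1)*(q*1) = -(-3) = -3*(-1) = 3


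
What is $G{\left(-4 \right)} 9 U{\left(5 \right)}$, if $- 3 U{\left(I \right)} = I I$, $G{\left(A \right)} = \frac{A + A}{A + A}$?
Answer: $-75$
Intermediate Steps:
$G{\left(A \right)} = 1$ ($G{\left(A \right)} = \frac{2 A}{2 A} = 2 A \frac{1}{2 A} = 1$)
$U{\left(I \right)} = - \frac{I^{2}}{3}$ ($U{\left(I \right)} = - \frac{I I}{3} = - \frac{I^{2}}{3}$)
$G{\left(-4 \right)} 9 U{\left(5 \right)} = 1 \cdot 9 \left(- \frac{5^{2}}{3}\right) = 9 \left(\left(- \frac{1}{3}\right) 25\right) = 9 \left(- \frac{25}{3}\right) = -75$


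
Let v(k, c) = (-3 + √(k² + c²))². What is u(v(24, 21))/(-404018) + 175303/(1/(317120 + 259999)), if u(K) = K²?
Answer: 20437390331197869/202009 + 18468*√113/202009 ≈ 1.0117e+11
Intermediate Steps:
v(k, c) = (-3 + √(c² + k²))²
u(v(24, 21))/(-404018) + 175303/(1/(317120 + 259999)) = ((-3 + √(21² + 24²))²)²/(-404018) + 175303/(1/(317120 + 259999)) = ((-3 + √(441 + 576))²)²*(-1/404018) + 175303/(1/577119) = ((-3 + √1017)²)²*(-1/404018) + 175303/(1/577119) = ((-3 + 3*√113)²)²*(-1/404018) + 175303*577119 = (-3 + 3*√113)⁴*(-1/404018) + 101170692057 = -(-3 + 3*√113)⁴/404018 + 101170692057 = 101170692057 - (-3 + 3*√113)⁴/404018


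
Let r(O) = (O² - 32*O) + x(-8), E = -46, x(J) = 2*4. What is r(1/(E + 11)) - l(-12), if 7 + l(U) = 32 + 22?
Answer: -46654/1225 ≈ -38.085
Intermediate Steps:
x(J) = 8
l(U) = 47 (l(U) = -7 + (32 + 22) = -7 + 54 = 47)
r(O) = 8 + O² - 32*O (r(O) = (O² - 32*O) + 8 = 8 + O² - 32*O)
r(1/(E + 11)) - l(-12) = (8 + (1/(-46 + 11))² - 32/(-46 + 11)) - 1*47 = (8 + (1/(-35))² - 32/(-35)) - 47 = (8 + (-1/35)² - 32*(-1/35)) - 47 = (8 + 1/1225 + 32/35) - 47 = 10921/1225 - 47 = -46654/1225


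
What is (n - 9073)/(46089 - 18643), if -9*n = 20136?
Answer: -33931/82338 ≈ -0.41209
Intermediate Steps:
n = -6712/3 (n = -⅑*20136 = -6712/3 ≈ -2237.3)
(n - 9073)/(46089 - 18643) = (-6712/3 - 9073)/(46089 - 18643) = -33931/3/27446 = -33931/3*1/27446 = -33931/82338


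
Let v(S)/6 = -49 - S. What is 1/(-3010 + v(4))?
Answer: -1/3328 ≈ -0.00030048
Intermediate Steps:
v(S) = -294 - 6*S (v(S) = 6*(-49 - S) = -294 - 6*S)
1/(-3010 + v(4)) = 1/(-3010 + (-294 - 6*4)) = 1/(-3010 + (-294 - 24)) = 1/(-3010 - 318) = 1/(-3328) = -1/3328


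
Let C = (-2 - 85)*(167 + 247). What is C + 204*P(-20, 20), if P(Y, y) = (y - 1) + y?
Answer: -28062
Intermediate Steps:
P(Y, y) = -1 + 2*y (P(Y, y) = (-1 + y) + y = -1 + 2*y)
C = -36018 (C = -87*414 = -36018)
C + 204*P(-20, 20) = -36018 + 204*(-1 + 2*20) = -36018 + 204*(-1 + 40) = -36018 + 204*39 = -36018 + 7956 = -28062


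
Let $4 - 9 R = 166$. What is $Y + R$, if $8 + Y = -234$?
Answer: $-260$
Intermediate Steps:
$Y = -242$ ($Y = -8 - 234 = -242$)
$R = -18$ ($R = \frac{4}{9} - \frac{166}{9} = -18$)
$Y + R = -242 - 18 = -260$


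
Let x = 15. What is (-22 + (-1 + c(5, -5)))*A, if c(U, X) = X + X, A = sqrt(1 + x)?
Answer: -132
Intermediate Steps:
A = 4 (A = sqrt(1 + 15) = sqrt(16) = 4)
c(U, X) = 2*X
(-22 + (-1 + c(5, -5)))*A = (-22 + (-1 + 2*(-5)))*4 = (-22 + (-1 - 10))*4 = (-22 - 11)*4 = -33*4 = -132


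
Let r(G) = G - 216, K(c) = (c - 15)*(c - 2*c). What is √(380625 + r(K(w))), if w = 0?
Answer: √380409 ≈ 616.77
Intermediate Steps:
K(c) = -c*(-15 + c) (K(c) = (-15 + c)*(-c) = -c*(-15 + c))
r(G) = -216 + G
√(380625 + r(K(w))) = √(380625 + (-216 + 0*(15 - 1*0))) = √(380625 + (-216 + 0*(15 + 0))) = √(380625 + (-216 + 0*15)) = √(380625 + (-216 + 0)) = √(380625 - 216) = √380409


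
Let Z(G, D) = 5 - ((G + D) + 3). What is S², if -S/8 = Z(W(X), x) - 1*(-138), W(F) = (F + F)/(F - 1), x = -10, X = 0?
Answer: 1440000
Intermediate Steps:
W(F) = 2*F/(-1 + F) (W(F) = (2*F)/(-1 + F) = 2*F/(-1 + F))
Z(G, D) = 2 - D - G (Z(G, D) = 5 - ((D + G) + 3) = 5 - (3 + D + G) = 5 + (-3 - D - G) = 2 - D - G)
S = -1200 (S = -8*((2 - 1*(-10) - 2*0/(-1 + 0)) - 1*(-138)) = -8*((2 + 10 - 2*0/(-1)) + 138) = -8*((2 + 10 - 2*0*(-1)) + 138) = -8*((2 + 10 - 1*0) + 138) = -8*((2 + 10 + 0) + 138) = -8*(12 + 138) = -8*150 = -1200)
S² = (-1200)² = 1440000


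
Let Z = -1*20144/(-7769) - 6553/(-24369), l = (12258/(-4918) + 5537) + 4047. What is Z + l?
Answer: 4461952036066834/465544669299 ≈ 9584.4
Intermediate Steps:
l = 23560927/2459 (l = (12258*(-1/4918) + 5537) + 4047 = (-6129/2459 + 5537) + 4047 = 13609354/2459 + 4047 = 23560927/2459 ≈ 9581.5)
Z = 541799393/189322761 (Z = -20144*(-1/7769) - 6553*(-1/24369) = 20144/7769 + 6553/24369 = 541799393/189322761 ≈ 2.8618)
Z + l = 541799393/189322761 + 23560927/2459 = 4461952036066834/465544669299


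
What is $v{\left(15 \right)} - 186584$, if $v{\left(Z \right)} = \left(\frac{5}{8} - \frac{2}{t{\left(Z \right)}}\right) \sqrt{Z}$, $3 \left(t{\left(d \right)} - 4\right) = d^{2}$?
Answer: $-186584 + \frac{379 \sqrt{15}}{632} \approx -1.8658 \cdot 10^{5}$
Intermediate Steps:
$t{\left(d \right)} = 4 + \frac{d^{2}}{3}$
$v{\left(Z \right)} = \sqrt{Z} \left(\frac{5}{8} - \frac{2}{4 + \frac{Z^{2}}{3}}\right)$ ($v{\left(Z \right)} = \left(\frac{5}{8} - \frac{2}{4 + \frac{Z^{2}}{3}}\right) \sqrt{Z} = \sqrt{Z} \left(\frac{5}{8} - \frac{2}{4 + \frac{Z^{2}}{3}}\right)$)
$v{\left(15 \right)} - 186584 = \frac{\sqrt{15} \left(12 + 5 \cdot 15^{2}\right)}{8 \left(12 + 15^{2}\right)} - 186584 = \frac{\sqrt{15} \left(12 + 5 \cdot 225\right)}{8 \left(12 + 225\right)} - 186584 = \frac{\sqrt{15} \left(12 + 1125\right)}{8 \cdot 237} - 186584 = \frac{1}{8} \sqrt{15} \cdot \frac{1}{237} \cdot 1137 - 186584 = \frac{379 \sqrt{15}}{632} - 186584 = -186584 + \frac{379 \sqrt{15}}{632}$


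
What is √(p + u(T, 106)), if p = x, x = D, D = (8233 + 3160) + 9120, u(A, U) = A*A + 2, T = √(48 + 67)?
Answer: √20630 ≈ 143.63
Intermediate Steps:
T = √115 ≈ 10.724
u(A, U) = 2 + A² (u(A, U) = A² + 2 = 2 + A²)
D = 20513 (D = 11393 + 9120 = 20513)
x = 20513
p = 20513
√(p + u(T, 106)) = √(20513 + (2 + (√115)²)) = √(20513 + (2 + 115)) = √(20513 + 117) = √20630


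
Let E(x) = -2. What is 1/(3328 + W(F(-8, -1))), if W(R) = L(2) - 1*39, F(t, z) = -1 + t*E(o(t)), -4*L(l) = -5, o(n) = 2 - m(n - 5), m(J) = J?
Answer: 4/13161 ≈ 0.00030393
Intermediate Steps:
o(n) = 7 - n (o(n) = 2 - (n - 5) = 2 - (-5 + n) = 2 + (5 - n) = 7 - n)
L(l) = 5/4 (L(l) = -¼*(-5) = 5/4)
F(t, z) = -1 - 2*t (F(t, z) = -1 + t*(-2) = -1 - 2*t)
W(R) = -151/4 (W(R) = 5/4 - 1*39 = 5/4 - 39 = -151/4)
1/(3328 + W(F(-8, -1))) = 1/(3328 - 151/4) = 1/(13161/4) = 4/13161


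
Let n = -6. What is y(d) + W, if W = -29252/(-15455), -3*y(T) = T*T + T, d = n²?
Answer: -6832768/15455 ≈ -442.11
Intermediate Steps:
d = 36 (d = (-6)² = 36)
y(T) = -T/3 - T²/3 (y(T) = -(T*T + T)/3 = -(T² + T)/3 = -(T + T²)/3 = -T/3 - T²/3)
W = 29252/15455 (W = -29252*(-1/15455) = 29252/15455 ≈ 1.8927)
y(d) + W = -⅓*36*(1 + 36) + 29252/15455 = -⅓*36*37 + 29252/15455 = -444 + 29252/15455 = -6832768/15455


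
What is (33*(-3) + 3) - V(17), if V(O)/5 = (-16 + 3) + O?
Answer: -116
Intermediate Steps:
V(O) = -65 + 5*O (V(O) = 5*((-16 + 3) + O) = 5*(-13 + O) = -65 + 5*O)
(33*(-3) + 3) - V(17) = (33*(-3) + 3) - (-65 + 5*17) = (-99 + 3) - (-65 + 85) = -96 - 1*20 = -96 - 20 = -116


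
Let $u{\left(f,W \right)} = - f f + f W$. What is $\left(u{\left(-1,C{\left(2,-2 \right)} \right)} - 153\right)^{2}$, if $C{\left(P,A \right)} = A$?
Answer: $23104$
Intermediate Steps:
$u{\left(f,W \right)} = - f^{2} + W f$
$\left(u{\left(-1,C{\left(2,-2 \right)} \right)} - 153\right)^{2} = \left(- (-2 - -1) - 153\right)^{2} = \left(- (-2 + 1) - 153\right)^{2} = \left(\left(-1\right) \left(-1\right) - 153\right)^{2} = \left(1 - 153\right)^{2} = \left(-152\right)^{2} = 23104$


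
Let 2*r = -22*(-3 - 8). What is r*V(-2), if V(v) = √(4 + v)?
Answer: 121*√2 ≈ 171.12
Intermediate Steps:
r = 121 (r = (-22*(-3 - 8))/2 = (-22*(-11))/2 = (½)*242 = 121)
r*V(-2) = 121*√(4 - 2) = 121*√2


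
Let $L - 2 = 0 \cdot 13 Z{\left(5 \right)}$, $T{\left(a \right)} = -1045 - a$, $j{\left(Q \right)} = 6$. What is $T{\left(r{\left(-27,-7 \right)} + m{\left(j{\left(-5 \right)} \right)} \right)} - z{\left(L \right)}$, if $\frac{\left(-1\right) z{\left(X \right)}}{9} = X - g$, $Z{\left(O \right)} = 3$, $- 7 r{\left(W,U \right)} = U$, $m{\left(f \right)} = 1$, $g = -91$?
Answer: $-210$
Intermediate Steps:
$r{\left(W,U \right)} = - \frac{U}{7}$
$L = 2$ ($L = 2 + 0 \cdot 13 \cdot 3 = 2 + 0 \cdot 3 = 2 + 0 = 2$)
$z{\left(X \right)} = -819 - 9 X$ ($z{\left(X \right)} = - 9 \left(X - -91\right) = - 9 \left(X + 91\right) = - 9 \left(91 + X\right) = -819 - 9 X$)
$T{\left(r{\left(-27,-7 \right)} + m{\left(j{\left(-5 \right)} \right)} \right)} - z{\left(L \right)} = \left(-1045 - \left(\left(- \frac{1}{7}\right) \left(-7\right) + 1\right)\right) - \left(-819 - 18\right) = \left(-1045 - \left(1 + 1\right)\right) - \left(-819 - 18\right) = \left(-1045 - 2\right) - -837 = \left(-1045 - 2\right) + 837 = -1047 + 837 = -210$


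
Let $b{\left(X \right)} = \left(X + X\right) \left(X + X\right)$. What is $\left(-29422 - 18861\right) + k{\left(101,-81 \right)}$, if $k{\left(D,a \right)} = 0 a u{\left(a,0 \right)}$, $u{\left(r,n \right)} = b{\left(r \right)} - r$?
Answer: $-48283$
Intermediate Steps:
$b{\left(X \right)} = 4 X^{2}$ ($b{\left(X \right)} = 2 X 2 X = 4 X^{2}$)
$u{\left(r,n \right)} = - r + 4 r^{2}$ ($u{\left(r,n \right)} = 4 r^{2} - r = - r + 4 r^{2}$)
$k{\left(D,a \right)} = 0$ ($k{\left(D,a \right)} = 0 a a \left(-1 + 4 a\right) = 0 a \left(-1 + 4 a\right) = 0$)
$\left(-29422 - 18861\right) + k{\left(101,-81 \right)} = \left(-29422 - 18861\right) + 0 = -48283 + 0 = -48283$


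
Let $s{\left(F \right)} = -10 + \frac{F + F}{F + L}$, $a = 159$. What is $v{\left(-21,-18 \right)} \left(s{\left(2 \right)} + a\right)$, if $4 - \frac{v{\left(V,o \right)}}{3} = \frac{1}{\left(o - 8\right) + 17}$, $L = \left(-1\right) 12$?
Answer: $\frac{27491}{15} \approx 1832.7$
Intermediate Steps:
$L = -12$
$v{\left(V,o \right)} = 12 - \frac{3}{9 + o}$ ($v{\left(V,o \right)} = 12 - \frac{3}{\left(o - 8\right) + 17} = 12 - \frac{3}{\left(-8 + o\right) + 17} = 12 - \frac{3}{9 + o}$)
$s{\left(F \right)} = -10 + \frac{2 F}{-12 + F}$ ($s{\left(F \right)} = -10 + \frac{F + F}{F - 12} = -10 + \frac{2 F}{-12 + F}$)
$v{\left(-21,-18 \right)} \left(s{\left(2 \right)} + a\right) = \frac{3 \left(35 + 4 \left(-18\right)\right)}{9 - 18} \left(\frac{8 \left(15 - 2\right)}{-12 + 2} + 159\right) = \frac{3 \left(35 - 72\right)}{-9} \left(\frac{8 \left(15 - 2\right)}{-10} + 159\right) = 3 \left(- \frac{1}{9}\right) \left(-37\right) \left(8 \left(- \frac{1}{10}\right) 13 + 159\right) = \frac{37 \left(- \frac{52}{5} + 159\right)}{3} = \frac{37}{3} \cdot \frac{743}{5} = \frac{27491}{15}$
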